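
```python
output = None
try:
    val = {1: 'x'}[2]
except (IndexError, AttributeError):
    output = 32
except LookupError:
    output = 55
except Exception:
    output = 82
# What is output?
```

Step-by-step execution trace:
1. `val = {1: 'x'}[2]` raises KeyError.
2. `except (IndexError, AttributeError)` does not match KeyError; skipped.
3. `except LookupError` matches (KeyError is a subclass of LookupError) → output = 55.
4. `except Exception` is not reached.
Result: 55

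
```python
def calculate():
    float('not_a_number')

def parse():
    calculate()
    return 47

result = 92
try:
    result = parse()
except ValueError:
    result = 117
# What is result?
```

Step-by-step execution trace:
1. result starts at 92.
2. try: `parse()` calls `calculate()`.
3. `calculate()` evaluates `float('not_a_number')`, which raises ValueError; it propagates through parse (uncaught).
4. `return 47` in parse is not reached; the assignment to result does not complete.
5. `except ValueError` matches → result = 117.
Result: 117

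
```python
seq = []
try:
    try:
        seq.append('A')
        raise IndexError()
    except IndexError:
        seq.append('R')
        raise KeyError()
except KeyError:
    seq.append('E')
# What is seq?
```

Step-by-step execution trace:
1. Inner try: `seq.append('A')` → seq = ['A'].
2. `raise IndexError()` raises IndexError.
3. Inner `except IndexError` matches → `seq.append('R')` → seq = ['A', 'R'].
4. `raise KeyError()` raises KeyError; propagates to outer try.
5. Outer `except KeyError` matches → `seq.append('E')` → seq = ['A', 'R', 'E'].
Result: ['A', 'R', 'E']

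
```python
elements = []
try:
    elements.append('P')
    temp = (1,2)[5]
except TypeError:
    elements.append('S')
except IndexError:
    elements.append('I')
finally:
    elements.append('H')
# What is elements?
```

Step-by-step execution trace:
1. try: `elements.append('P')` → elements = ['P'].
2. `temp = (1,2)[5]` raises IndexError.
3. `except TypeError` does not match IndexError; skipped.
4. `except IndexError` matches → `elements.append('I')` → elements = ['P', 'I'].
5. finally always runs: `elements.append('H')` → elements = ['P', 'I', 'H'].
Result: ['P', 'I', 'H']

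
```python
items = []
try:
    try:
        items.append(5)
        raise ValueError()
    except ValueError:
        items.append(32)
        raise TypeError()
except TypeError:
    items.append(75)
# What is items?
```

Step-by-step execution trace:
1. Inner try: `items.append(5)` → items = [5].
2. `raise ValueError()` raises ValueError.
3. Inner `except ValueError` matches → `items.append(32)` → items = [5, 32].
4. `raise TypeError()` raises TypeError; propagates to outer try.
5. Outer `except TypeError` matches → `items.append(75)` → items = [5, 32, 75].
Result: [5, 32, 75]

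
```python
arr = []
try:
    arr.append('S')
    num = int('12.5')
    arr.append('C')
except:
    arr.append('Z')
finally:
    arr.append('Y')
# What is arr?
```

Step-by-step execution trace:
1. try: `arr.append('S')` → arr = ['S'].
2. `num = int('12.5')` raises ValueError; `arr.append('C')` is not reached.
3. bare `except` matches → `arr.append('Z')` → arr = ['S', 'Z'].
4. finally always runs: `arr.append('Y')` → arr = ['S', 'Z', 'Y'].
Result: ['S', 'Z', 'Y']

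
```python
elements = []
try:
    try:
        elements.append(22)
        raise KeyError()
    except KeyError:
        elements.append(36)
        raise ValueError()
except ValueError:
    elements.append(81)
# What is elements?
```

Step-by-step execution trace:
1. Inner try: `elements.append(22)` → elements = [22].
2. `raise KeyError()` raises KeyError.
3. Inner `except KeyError` matches → `elements.append(36)` → elements = [22, 36].
4. `raise ValueError()` raises ValueError; propagates to outer try.
5. Outer `except ValueError` matches → `elements.append(81)` → elements = [22, 36, 81].
Result: [22, 36, 81]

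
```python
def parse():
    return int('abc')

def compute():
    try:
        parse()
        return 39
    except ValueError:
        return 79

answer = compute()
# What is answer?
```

Step-by-step execution trace:
1. `compute()` calls `parse()`.
2. `parse()` evaluates `int('abc')`, which raises ValueError; it propagates to the caller.
3. `return 39` is not reached.
4. `except ValueError` in compute matches → returns 79.
5. answer = 79.
Result: 79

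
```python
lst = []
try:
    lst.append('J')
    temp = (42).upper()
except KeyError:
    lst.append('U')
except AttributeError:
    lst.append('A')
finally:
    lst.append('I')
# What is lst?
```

Step-by-step execution trace:
1. try: `lst.append('J')` → lst = ['J'].
2. `temp = (42).upper()` raises AttributeError.
3. `except KeyError` does not match AttributeError; skipped.
4. `except AttributeError` matches → `lst.append('A')` → lst = ['J', 'A'].
5. finally always runs: `lst.append('I')` → lst = ['J', 'A', 'I'].
Result: ['J', 'A', 'I']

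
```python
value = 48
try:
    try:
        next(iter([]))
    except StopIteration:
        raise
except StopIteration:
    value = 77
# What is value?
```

Step-by-step execution trace:
1. Inner try: `next(iter([]))` raises StopIteration.
2. Inner `except StopIteration` matches; bare `raise` re-raises the same StopIteration.
3. Outer `except StopIteration` matches → value = 77.
Result: 77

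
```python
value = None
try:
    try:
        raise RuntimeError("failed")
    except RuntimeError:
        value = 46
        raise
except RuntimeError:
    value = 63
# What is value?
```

Step-by-step execution trace:
1. Inner try: `raise RuntimeError("failed")` raises RuntimeError.
2. Inner `except RuntimeError` matches → value = 46.
3. bare `raise` re-raises the same RuntimeError.
4. Outer `except RuntimeError` matches → value = 63.
Result: 63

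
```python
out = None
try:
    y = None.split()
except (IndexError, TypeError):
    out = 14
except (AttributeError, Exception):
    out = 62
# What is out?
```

Step-by-step execution trace:
1. `y = None.split()` raises AttributeError.
2. `except (IndexError, TypeError)` does not match AttributeError; skipped.
3. `except (AttributeError, Exception)` matches (AttributeError is in the tuple) → out = 62.
Result: 62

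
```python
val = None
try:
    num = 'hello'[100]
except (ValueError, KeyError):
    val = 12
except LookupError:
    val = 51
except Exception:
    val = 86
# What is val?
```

Step-by-step execution trace:
1. `num = 'hello'[100]` raises IndexError.
2. `except (ValueError, KeyError)` does not match IndexError; skipped.
3. `except LookupError` matches (IndexError is a subclass of LookupError) → val = 51.
4. `except Exception` is not reached.
Result: 51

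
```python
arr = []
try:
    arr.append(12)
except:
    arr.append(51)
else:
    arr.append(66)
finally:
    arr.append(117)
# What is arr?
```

Step-by-step execution trace:
1. try: `arr.append(12)` → arr = [12]. No exception raised.
2. `except` is skipped.
3. `else` runs: `arr.append(66)` → arr = [12, 66].
4. `finally` always runs: `arr.append(117)` → arr = [12, 66, 117].
Result: [12, 66, 117]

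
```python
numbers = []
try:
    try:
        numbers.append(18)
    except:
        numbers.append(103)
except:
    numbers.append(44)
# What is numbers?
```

Step-by-step execution trace:
1. Inner try: `numbers.append(18)` → numbers = [18]. No exception raised.
2. Inner `except` is skipped.
3. Inner try completes normally; outer `except` is skipped.
Result: [18]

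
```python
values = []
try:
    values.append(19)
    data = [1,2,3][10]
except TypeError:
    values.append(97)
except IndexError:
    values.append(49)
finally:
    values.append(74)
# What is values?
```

Step-by-step execution trace:
1. try: `values.append(19)` → values = [19].
2. `data = [1,2,3][10]` raises IndexError.
3. `except TypeError` does not match IndexError; skipped.
4. `except IndexError` matches → `values.append(49)` → values = [19, 49].
5. finally always runs: `values.append(74)` → values = [19, 49, 74].
Result: [19, 49, 74]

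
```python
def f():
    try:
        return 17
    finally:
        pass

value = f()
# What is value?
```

Step-by-step execution trace:
1. `f()` enters try: `return 17` sets pending return value 17.
2. Before returning, `finally: pass` runs (no effect).
3. f() returns 17 → value = 17.
Result: 17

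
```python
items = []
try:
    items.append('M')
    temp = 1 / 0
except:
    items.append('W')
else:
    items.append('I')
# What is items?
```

Step-by-step execution trace:
1. try: `items.append('M')` → items = ['M'].
2. `temp = 1 / 0` raises ZeroDivisionError.
3. bare `except` matches → `items.append('W')` → items = ['M', 'W'].
4. `else` is skipped (an exception was raised).
Result: ['M', 'W']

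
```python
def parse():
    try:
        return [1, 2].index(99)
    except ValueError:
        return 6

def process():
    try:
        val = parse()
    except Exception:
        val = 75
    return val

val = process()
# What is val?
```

Step-by-step execution trace:
1. `process()` calls `parse()`.
2. In parse: `[1, 2].index(99)` raises ValueError; `except ValueError` catches it → returns 6.
3. In process: `val = parse()` → val = 6. No exception reaches process.
4. `except Exception` is skipped; process returns 6.
5. val = 6.
Result: 6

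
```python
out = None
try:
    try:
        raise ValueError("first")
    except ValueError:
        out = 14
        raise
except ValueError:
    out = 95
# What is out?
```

Step-by-step execution trace:
1. Inner try: `raise ValueError("first")` raises ValueError.
2. Inner `except ValueError` matches → out = 14.
3. bare `raise` re-raises the same ValueError.
4. Outer `except ValueError` matches → out = 95.
Result: 95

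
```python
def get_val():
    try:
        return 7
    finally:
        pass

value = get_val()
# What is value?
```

Step-by-step execution trace:
1. `get_val()` enters try: `return 7` sets pending return value 7.
2. Before returning, `finally: pass` runs (no effect).
3. get_val() returns 7 → value = 7.
Result: 7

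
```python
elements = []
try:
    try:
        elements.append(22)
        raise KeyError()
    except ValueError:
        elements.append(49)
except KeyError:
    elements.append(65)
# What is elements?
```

Step-by-step execution trace:
1. Inner try: `elements.append(22)` → elements = [22].
2. `raise KeyError()` raises KeyError.
3. Inner `except ValueError` does not match KeyError; exception propagates to outer try.
4. Outer `except KeyError` matches → `elements.append(65)` → elements = [22, 65].
Result: [22, 65]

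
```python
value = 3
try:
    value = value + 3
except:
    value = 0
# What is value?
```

Step-by-step execution trace:
1. value starts at 3.
2. try: `value = value + 3` → value = 6. No exception raised.
3. `except` is skipped.
Result: 6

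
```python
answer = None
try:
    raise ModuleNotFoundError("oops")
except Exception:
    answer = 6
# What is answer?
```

Step-by-step execution trace:
1. `raise ModuleNotFoundError(...)` raises ModuleNotFoundError.
2. `except Exception` matches (ModuleNotFoundError is a subclass of Exception) → answer = 6.
Result: 6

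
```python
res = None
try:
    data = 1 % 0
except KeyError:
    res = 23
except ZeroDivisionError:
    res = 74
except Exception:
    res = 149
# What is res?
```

Step-by-step execution trace:
1. `data = 1 % 0` raises ZeroDivisionError.
2. `except KeyError` does not match ZeroDivisionError; skipped.
3. `except ZeroDivisionError` matches → res = 74.
4. Remaining except clauses are skipped.
Result: 74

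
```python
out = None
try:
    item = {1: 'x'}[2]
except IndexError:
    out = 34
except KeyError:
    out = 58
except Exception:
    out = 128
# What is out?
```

Step-by-step execution trace:
1. `item = {1: 'x'}[2]` raises KeyError.
2. `except IndexError` does not match KeyError; skipped.
3. `except KeyError` matches → out = 58.
4. Remaining except clauses are skipped.
Result: 58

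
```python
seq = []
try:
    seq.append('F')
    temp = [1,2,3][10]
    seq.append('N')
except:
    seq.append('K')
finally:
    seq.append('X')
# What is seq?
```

Step-by-step execution trace:
1. try: `seq.append('F')` → seq = ['F'].
2. `temp = [1,2,3][10]` raises IndexError; `seq.append('N')` is not reached.
3. bare `except` matches → `seq.append('K')` → seq = ['F', 'K'].
4. finally always runs: `seq.append('X')` → seq = ['F', 'K', 'X'].
Result: ['F', 'K', 'X']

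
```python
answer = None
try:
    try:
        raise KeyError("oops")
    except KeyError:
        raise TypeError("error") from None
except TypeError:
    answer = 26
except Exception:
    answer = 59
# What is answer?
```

Step-by-step execution trace:
1. Inner try raises KeyError; inner `except KeyError` catches it.
2. `raise TypeError(...) from None` raises TypeError (from None suppresses __context__, but the active exception is still TypeError).
3. Outer `except TypeError` matches → answer = 26.
4. `except Exception` is not reached.
Result: 26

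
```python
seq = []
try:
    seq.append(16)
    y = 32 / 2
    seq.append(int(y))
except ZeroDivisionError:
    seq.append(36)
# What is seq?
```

Step-by-step execution trace:
1. try: `seq.append(16)` → seq = [16].
2. `y = 32 / 2` → y = 16.0. No exception raised.
3. `seq.append(int(y))` → seq = [16, 16].
4. `except ZeroDivisionError` is skipped (no exception was raised).
Result: [16, 16]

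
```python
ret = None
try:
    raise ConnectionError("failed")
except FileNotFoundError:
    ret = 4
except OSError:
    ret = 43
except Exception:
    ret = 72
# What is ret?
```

Step-by-step execution trace:
1. `raise ConnectionError(...)` raises ConnectionError.
2. `except FileNotFoundError` does not match (ConnectionError is not a subclass of FileNotFoundError); skipped.
3. `except OSError` matches (ConnectionError is a subclass of OSError) → ret = 43.
4. `except Exception` is not reached.
Result: 43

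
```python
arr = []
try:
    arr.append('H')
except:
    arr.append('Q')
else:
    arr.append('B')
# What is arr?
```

Step-by-step execution trace:
1. try: `arr.append('H')` → arr = ['H']. No exception raised.
2. `except` is skipped.
3. `else` runs (try completed without exception): `arr.append('B')` → arr = ['H', 'B'].
Result: ['H', 'B']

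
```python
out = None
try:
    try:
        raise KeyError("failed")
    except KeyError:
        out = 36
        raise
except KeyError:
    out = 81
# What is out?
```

Step-by-step execution trace:
1. Inner try: `raise KeyError("failed")` raises KeyError.
2. Inner `except KeyError` matches → out = 36.
3. bare `raise` re-raises the same KeyError.
4. Outer `except KeyError` matches → out = 81.
Result: 81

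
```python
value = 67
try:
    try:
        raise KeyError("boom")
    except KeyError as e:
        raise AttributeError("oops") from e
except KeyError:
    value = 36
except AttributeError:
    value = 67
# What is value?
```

Step-by-step execution trace:
1. Inner try raises KeyError; inner `except KeyError as e` catches it.
2. `raise AttributeError(...) from e` raises AttributeError (KeyError is attached as __cause__, but only AttributeError is active).
3. Outer `except KeyError` does not match AttributeError; skipped.
4. Outer `except AttributeError` matches → value = 67.
Result: 67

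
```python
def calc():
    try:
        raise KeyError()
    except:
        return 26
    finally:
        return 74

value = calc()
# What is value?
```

Step-by-step execution trace:
1. `calc()` enters try: `raise KeyError()` raises KeyError.
2. bare `except` matches → `return 26` sets pending return value 26.
3. Before returning, `finally: return 74` runs and overrides the pending return.
4. calc() returns 74 → value = 74.
Result: 74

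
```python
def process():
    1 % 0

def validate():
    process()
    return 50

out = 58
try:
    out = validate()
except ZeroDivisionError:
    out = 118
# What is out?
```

Step-by-step execution trace:
1. out starts at 58.
2. try: `validate()` calls `process()`.
3. `process()` evaluates `1 % 0`, which raises ZeroDivisionError; it propagates through validate (uncaught).
4. `return 50` in validate is not reached; the assignment to out does not complete.
5. `except ZeroDivisionError` matches → out = 118.
Result: 118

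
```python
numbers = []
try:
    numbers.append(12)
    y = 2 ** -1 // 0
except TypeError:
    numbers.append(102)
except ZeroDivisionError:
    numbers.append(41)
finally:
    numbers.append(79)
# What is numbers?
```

Step-by-step execution trace:
1. try: `numbers.append(12)` → numbers = [12].
2. `y = 2 ** -1 // 0` raises ZeroDivisionError.
3. `except TypeError` does not match ZeroDivisionError; skipped.
4. `except ZeroDivisionError` matches → `numbers.append(41)` → numbers = [12, 41].
5. finally always runs: `numbers.append(79)` → numbers = [12, 41, 79].
Result: [12, 41, 79]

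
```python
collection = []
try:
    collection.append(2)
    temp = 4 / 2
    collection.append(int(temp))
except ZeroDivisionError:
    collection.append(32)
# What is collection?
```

Step-by-step execution trace:
1. try: `collection.append(2)` → collection = [2].
2. `temp = 4 / 2` → temp = 2.0. No exception raised.
3. `collection.append(int(temp))` → collection = [2, 2].
4. `except ZeroDivisionError` is skipped (no exception was raised).
Result: [2, 2]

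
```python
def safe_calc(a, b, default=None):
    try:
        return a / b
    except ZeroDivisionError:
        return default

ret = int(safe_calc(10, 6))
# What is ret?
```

Step-by-step execution trace:
1. `safe_calc(10, 6)` enters try: `return 10 / 6` → returns 1.6666666666666667. No exception raised.
2. `except ZeroDivisionError` is skipped.
3. `int(1.6666666666666667)` → 1 → ret = 1.
Result: 1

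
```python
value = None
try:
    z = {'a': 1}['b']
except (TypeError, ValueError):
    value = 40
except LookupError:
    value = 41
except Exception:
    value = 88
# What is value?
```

Step-by-step execution trace:
1. `z = {'a': 1}['b']` raises KeyError.
2. `except (TypeError, ValueError)` does not match KeyError; skipped.
3. `except LookupError` matches (KeyError is a subclass of LookupError) → value = 41.
4. `except Exception` is not reached.
Result: 41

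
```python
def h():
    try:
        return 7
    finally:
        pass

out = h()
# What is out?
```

Step-by-step execution trace:
1. `h()` enters try: `return 7` sets pending return value 7.
2. Before returning, `finally: pass` runs (no effect).
3. h() returns 7 → out = 7.
Result: 7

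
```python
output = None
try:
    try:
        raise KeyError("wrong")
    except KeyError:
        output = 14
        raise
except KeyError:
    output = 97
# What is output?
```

Step-by-step execution trace:
1. Inner try: `raise KeyError("wrong")` raises KeyError.
2. Inner `except KeyError` matches → output = 14.
3. bare `raise` re-raises the same KeyError.
4. Outer `except KeyError` matches → output = 97.
Result: 97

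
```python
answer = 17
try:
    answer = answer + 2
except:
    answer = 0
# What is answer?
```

Step-by-step execution trace:
1. answer starts at 17.
2. try: `answer = answer + 2` → answer = 19. No exception raised.
3. `except` is skipped.
Result: 19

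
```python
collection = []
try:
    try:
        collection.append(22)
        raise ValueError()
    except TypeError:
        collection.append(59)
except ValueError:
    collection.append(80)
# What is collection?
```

Step-by-step execution trace:
1. Inner try: `collection.append(22)` → collection = [22].
2. `raise ValueError()` raises ValueError.
3. Inner `except TypeError` does not match ValueError; exception propagates to outer try.
4. Outer `except ValueError` matches → `collection.append(80)` → collection = [22, 80].
Result: [22, 80]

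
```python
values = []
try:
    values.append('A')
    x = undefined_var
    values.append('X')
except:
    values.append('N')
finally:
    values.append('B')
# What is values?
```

Step-by-step execution trace:
1. try: `values.append('A')` → values = ['A'].
2. `x = undefined_var` raises NameError; `values.append('X')` is not reached.
3. bare `except` matches → `values.append('N')` → values = ['A', 'N'].
4. finally always runs: `values.append('B')` → values = ['A', 'N', 'B'].
Result: ['A', 'N', 'B']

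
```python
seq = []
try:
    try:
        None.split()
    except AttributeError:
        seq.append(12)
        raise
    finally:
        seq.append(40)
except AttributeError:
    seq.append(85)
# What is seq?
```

Step-by-step execution trace:
1. Inner try: `None.split()` raises AttributeError.
2. Inner `except AttributeError` matches → `seq.append(12)` → seq = [12].
3. bare `raise` re-raises AttributeError.
4. Inner `finally` runs during unwinding: `seq.append(40)` → seq = [12, 40].
5. Outer `except AttributeError` matches → `seq.append(85)` → seq = [12, 40, 85].
Result: [12, 40, 85]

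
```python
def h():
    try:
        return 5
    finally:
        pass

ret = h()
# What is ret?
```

Step-by-step execution trace:
1. `h()` enters try: `return 5` sets pending return value 5.
2. Before returning, `finally: pass` runs (no effect).
3. h() returns 5 → ret = 5.
Result: 5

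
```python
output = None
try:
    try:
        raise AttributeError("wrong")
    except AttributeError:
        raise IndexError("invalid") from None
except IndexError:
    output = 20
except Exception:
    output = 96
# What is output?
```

Step-by-step execution trace:
1. Inner try raises AttributeError; inner `except AttributeError` catches it.
2. `raise IndexError(...) from None` raises IndexError (from None suppresses __context__, but the active exception is still IndexError).
3. Outer `except IndexError` matches → output = 20.
4. `except Exception` is not reached.
Result: 20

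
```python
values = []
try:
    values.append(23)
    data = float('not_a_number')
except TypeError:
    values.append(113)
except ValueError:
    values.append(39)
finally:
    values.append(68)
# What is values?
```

Step-by-step execution trace:
1. try: `values.append(23)` → values = [23].
2. `data = float('not_a_number')` raises ValueError.
3. `except TypeError` does not match ValueError; skipped.
4. `except ValueError` matches → `values.append(39)` → values = [23, 39].
5. finally always runs: `values.append(68)` → values = [23, 39, 68].
Result: [23, 39, 68]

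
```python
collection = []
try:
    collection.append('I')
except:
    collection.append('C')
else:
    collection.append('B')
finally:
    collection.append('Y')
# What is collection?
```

Step-by-step execution trace:
1. try: `collection.append('I')` → collection = ['I']. No exception raised.
2. `except` is skipped.
3. `else` runs: `collection.append('B')` → collection = ['I', 'B'].
4. `finally` always runs: `collection.append('Y')` → collection = ['I', 'B', 'Y'].
Result: ['I', 'B', 'Y']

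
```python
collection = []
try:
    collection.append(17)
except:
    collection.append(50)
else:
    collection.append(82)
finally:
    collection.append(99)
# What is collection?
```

Step-by-step execution trace:
1. try: `collection.append(17)` → collection = [17]. No exception raised.
2. `except` is skipped.
3. `else` runs: `collection.append(82)` → collection = [17, 82].
4. `finally` always runs: `collection.append(99)` → collection = [17, 82, 99].
Result: [17, 82, 99]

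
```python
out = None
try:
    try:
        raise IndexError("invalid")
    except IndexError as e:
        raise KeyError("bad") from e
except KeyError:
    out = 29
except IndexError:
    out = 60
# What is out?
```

Step-by-step execution trace:
1. Inner try raises IndexError; inner `except IndexError as e` catches it.
2. `raise KeyError(...) from e` raises KeyError (IndexError is attached as __cause__, but only KeyError is active).
3. Outer `except KeyError` matches → out = 29.
4. `except IndexError` is not reached.
Result: 29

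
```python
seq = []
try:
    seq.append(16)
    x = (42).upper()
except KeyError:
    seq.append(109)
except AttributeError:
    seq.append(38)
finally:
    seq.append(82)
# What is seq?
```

Step-by-step execution trace:
1. try: `seq.append(16)` → seq = [16].
2. `x = (42).upper()` raises AttributeError.
3. `except KeyError` does not match AttributeError; skipped.
4. `except AttributeError` matches → `seq.append(38)` → seq = [16, 38].
5. finally always runs: `seq.append(82)` → seq = [16, 38, 82].
Result: [16, 38, 82]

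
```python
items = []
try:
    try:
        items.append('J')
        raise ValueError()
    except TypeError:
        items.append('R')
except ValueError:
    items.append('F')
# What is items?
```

Step-by-step execution trace:
1. Inner try: `items.append('J')` → items = ['J'].
2. `raise ValueError()` raises ValueError.
3. Inner `except TypeError` does not match ValueError; exception propagates to outer try.
4. Outer `except ValueError` matches → `items.append('F')` → items = ['J', 'F'].
Result: ['J', 'F']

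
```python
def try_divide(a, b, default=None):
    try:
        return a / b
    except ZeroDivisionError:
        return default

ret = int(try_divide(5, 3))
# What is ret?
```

Step-by-step execution trace:
1. `try_divide(5, 3)` enters try: `return 5 / 3` → returns 1.6666666666666667. No exception raised.
2. `except ZeroDivisionError` is skipped.
3. `int(1.6666666666666667)` → 1 → ret = 1.
Result: 1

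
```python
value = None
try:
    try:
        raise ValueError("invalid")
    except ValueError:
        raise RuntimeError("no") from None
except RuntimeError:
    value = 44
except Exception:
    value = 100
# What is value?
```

Step-by-step execution trace:
1. Inner try raises ValueError; inner `except ValueError` catches it.
2. `raise RuntimeError(...) from None` raises RuntimeError (from None suppresses __context__, but the active exception is still RuntimeError).
3. Outer `except RuntimeError` matches → value = 44.
4. `except Exception` is not reached.
Result: 44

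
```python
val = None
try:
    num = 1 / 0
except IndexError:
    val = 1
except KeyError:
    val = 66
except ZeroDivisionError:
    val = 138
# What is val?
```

Step-by-step execution trace:
1. `num = 1 / 0` raises ZeroDivisionError.
2. `except IndexError` does not match ZeroDivisionError; skipped.
3. `except KeyError` does not match ZeroDivisionError; skipped.
4. `except ZeroDivisionError` matches → val = 138.
Result: 138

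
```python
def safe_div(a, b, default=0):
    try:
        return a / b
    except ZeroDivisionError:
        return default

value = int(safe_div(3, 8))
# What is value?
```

Step-by-step execution trace:
1. `safe_div(3, 8)` enters try: `return 3 / 8` → returns 0.375. No exception raised.
2. `except ZeroDivisionError` is skipped.
3. `int(0.375)` → 0 → value = 0.
Result: 0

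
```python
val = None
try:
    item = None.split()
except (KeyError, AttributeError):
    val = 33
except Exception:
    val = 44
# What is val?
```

Step-by-step execution trace:
1. `item = None.split()` raises AttributeError.
2. `except (KeyError, AttributeError)` matches (AttributeError is in the tuple) → val = 33.
3. `except Exception` is not reached.
Result: 33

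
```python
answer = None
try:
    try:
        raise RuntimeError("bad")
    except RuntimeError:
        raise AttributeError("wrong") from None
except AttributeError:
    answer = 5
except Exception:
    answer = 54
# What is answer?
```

Step-by-step execution trace:
1. Inner try raises RuntimeError; inner `except RuntimeError` catches it.
2. `raise AttributeError(...) from None` raises AttributeError (from None suppresses __context__, but the active exception is still AttributeError).
3. Outer `except AttributeError` matches → answer = 5.
4. `except Exception` is not reached.
Result: 5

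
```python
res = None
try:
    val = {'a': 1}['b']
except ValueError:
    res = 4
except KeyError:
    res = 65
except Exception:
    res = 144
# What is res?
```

Step-by-step execution trace:
1. `val = {'a': 1}['b']` raises KeyError.
2. `except ValueError` does not match KeyError; skipped.
3. `except KeyError` matches → res = 65.
4. Remaining except clauses are skipped.
Result: 65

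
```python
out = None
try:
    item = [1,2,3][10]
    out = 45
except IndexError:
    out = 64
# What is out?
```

Step-by-step execution trace:
1. `item = [1,2,3][10]` raises IndexError.
2. `out = 45` is not reached.
3. `except IndexError` matches → out = 64.
Result: 64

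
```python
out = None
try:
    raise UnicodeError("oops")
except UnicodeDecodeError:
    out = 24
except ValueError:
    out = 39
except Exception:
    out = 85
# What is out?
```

Step-by-step execution trace:
1. `raise UnicodeError(...)` raises UnicodeError.
2. `except UnicodeDecodeError` does not match (UnicodeError is not a subclass of UnicodeDecodeError); skipped.
3. `except ValueError` matches (UnicodeError is a subclass of ValueError) → out = 39.
4. `except Exception` is not reached.
Result: 39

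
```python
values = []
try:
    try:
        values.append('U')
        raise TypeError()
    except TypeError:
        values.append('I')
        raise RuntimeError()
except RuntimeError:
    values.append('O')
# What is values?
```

Step-by-step execution trace:
1. Inner try: `values.append('U')` → values = ['U'].
2. `raise TypeError()` raises TypeError.
3. Inner `except TypeError` matches → `values.append('I')` → values = ['U', 'I'].
4. `raise RuntimeError()` raises RuntimeError; propagates to outer try.
5. Outer `except RuntimeError` matches → `values.append('O')` → values = ['U', 'I', 'O'].
Result: ['U', 'I', 'O']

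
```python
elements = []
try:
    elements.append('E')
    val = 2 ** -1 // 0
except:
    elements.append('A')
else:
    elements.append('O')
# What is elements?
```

Step-by-step execution trace:
1. try: `elements.append('E')` → elements = ['E'].
2. `val = 2 ** -1 // 0` raises ZeroDivisionError.
3. bare `except` matches → `elements.append('A')` → elements = ['E', 'A'].
4. `else` is skipped (an exception was raised).
Result: ['E', 'A']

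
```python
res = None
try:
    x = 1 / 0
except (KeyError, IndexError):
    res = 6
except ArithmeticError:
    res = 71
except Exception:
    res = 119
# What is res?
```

Step-by-step execution trace:
1. `x = 1 / 0` raises ZeroDivisionError.
2. `except (KeyError, IndexError)` does not match ZeroDivisionError; skipped.
3. `except ArithmeticError` matches (ZeroDivisionError is a subclass of ArithmeticError) → res = 71.
4. `except Exception` is not reached.
Result: 71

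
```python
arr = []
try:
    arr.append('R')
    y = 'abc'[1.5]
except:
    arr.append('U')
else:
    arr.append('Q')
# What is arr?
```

Step-by-step execution trace:
1. try: `arr.append('R')` → arr = ['R'].
2. `y = 'abc'[1.5]` raises TypeError.
3. bare `except` matches → `arr.append('U')` → arr = ['R', 'U'].
4. `else` is skipped (an exception was raised).
Result: ['R', 'U']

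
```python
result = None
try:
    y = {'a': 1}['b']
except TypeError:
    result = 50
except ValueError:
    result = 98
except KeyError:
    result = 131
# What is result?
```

Step-by-step execution trace:
1. `y = {'a': 1}['b']` raises KeyError.
2. `except TypeError` does not match KeyError; skipped.
3. `except ValueError` does not match KeyError; skipped.
4. `except KeyError` matches → result = 131.
Result: 131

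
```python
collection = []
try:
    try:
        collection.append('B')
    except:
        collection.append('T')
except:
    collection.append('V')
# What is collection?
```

Step-by-step execution trace:
1. Inner try: `collection.append('B')` → collection = ['B']. No exception raised.
2. Inner `except` is skipped.
3. Inner try completes normally; outer `except` is skipped.
Result: ['B']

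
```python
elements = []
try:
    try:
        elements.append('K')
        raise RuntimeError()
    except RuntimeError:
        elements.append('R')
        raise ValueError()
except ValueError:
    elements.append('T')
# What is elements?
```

Step-by-step execution trace:
1. Inner try: `elements.append('K')` → elements = ['K'].
2. `raise RuntimeError()` raises RuntimeError.
3. Inner `except RuntimeError` matches → `elements.append('R')` → elements = ['K', 'R'].
4. `raise ValueError()` raises ValueError; propagates to outer try.
5. Outer `except ValueError` matches → `elements.append('T')` → elements = ['K', 'R', 'T'].
Result: ['K', 'R', 'T']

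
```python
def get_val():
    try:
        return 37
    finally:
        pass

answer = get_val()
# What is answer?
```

Step-by-step execution trace:
1. `get_val()` enters try: `return 37` sets pending return value 37.
2. Before returning, `finally: pass` runs (no effect).
3. get_val() returns 37 → answer = 37.
Result: 37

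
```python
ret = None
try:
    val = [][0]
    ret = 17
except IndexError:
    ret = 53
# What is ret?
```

Step-by-step execution trace:
1. `val = [][0]` raises IndexError.
2. `ret = 17` is not reached.
3. `except IndexError` matches → ret = 53.
Result: 53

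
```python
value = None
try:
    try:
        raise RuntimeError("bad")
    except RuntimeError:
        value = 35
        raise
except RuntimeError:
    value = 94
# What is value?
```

Step-by-step execution trace:
1. Inner try: `raise RuntimeError("bad")` raises RuntimeError.
2. Inner `except RuntimeError` matches → value = 35.
3. bare `raise` re-raises the same RuntimeError.
4. Outer `except RuntimeError` matches → value = 94.
Result: 94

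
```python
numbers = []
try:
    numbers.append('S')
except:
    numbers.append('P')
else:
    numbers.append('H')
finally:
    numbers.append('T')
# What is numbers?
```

Step-by-step execution trace:
1. try: `numbers.append('S')` → numbers = ['S']. No exception raised.
2. `except` is skipped.
3. `else` runs: `numbers.append('H')` → numbers = ['S', 'H'].
4. `finally` always runs: `numbers.append('T')` → numbers = ['S', 'H', 'T'].
Result: ['S', 'H', 'T']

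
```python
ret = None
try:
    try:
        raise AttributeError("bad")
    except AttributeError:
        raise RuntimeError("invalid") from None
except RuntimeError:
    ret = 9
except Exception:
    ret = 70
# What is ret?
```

Step-by-step execution trace:
1. Inner try raises AttributeError; inner `except AttributeError` catches it.
2. `raise RuntimeError(...) from None` raises RuntimeError (from None suppresses __context__, but the active exception is still RuntimeError).
3. Outer `except RuntimeError` matches → ret = 9.
4. `except Exception` is not reached.
Result: 9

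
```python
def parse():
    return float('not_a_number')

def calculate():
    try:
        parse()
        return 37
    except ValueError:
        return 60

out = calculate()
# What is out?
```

Step-by-step execution trace:
1. `calculate()` calls `parse()`.
2. `parse()` evaluates `float('not_a_number')`, which raises ValueError; it propagates to the caller.
3. `return 37` is not reached.
4. `except ValueError` in calculate matches → returns 60.
5. out = 60.
Result: 60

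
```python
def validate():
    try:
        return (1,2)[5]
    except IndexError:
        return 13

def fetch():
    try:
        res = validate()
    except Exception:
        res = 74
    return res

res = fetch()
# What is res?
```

Step-by-step execution trace:
1. `fetch()` calls `validate()`.
2. In validate: `(1,2)[5]` raises IndexError; `except IndexError` catches it → returns 13.
3. In fetch: `res = validate()` → res = 13. No exception reaches fetch.
4. `except Exception` is skipped; fetch returns 13.
5. res = 13.
Result: 13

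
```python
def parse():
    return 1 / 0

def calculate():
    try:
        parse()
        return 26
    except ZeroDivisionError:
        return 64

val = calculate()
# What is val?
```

Step-by-step execution trace:
1. `calculate()` calls `parse()`.
2. `parse()` evaluates `1 / 0`, which raises ZeroDivisionError; it propagates to the caller.
3. `return 26` is not reached.
4. `except ZeroDivisionError` in calculate matches → returns 64.
5. val = 64.
Result: 64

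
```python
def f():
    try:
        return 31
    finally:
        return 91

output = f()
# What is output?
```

Step-by-step execution trace:
1. `f()` enters try: `return 31` sets pending return value 31.
2. Before returning, `finally: return 91` runs and overrides the pending return.
3. f() returns 91 → output = 91.
Result: 91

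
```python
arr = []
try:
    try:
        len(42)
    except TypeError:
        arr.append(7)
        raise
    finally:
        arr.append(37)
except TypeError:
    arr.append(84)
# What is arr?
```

Step-by-step execution trace:
1. Inner try: `len(42)` raises TypeError.
2. Inner `except TypeError` matches → `arr.append(7)` → arr = [7].
3. bare `raise` re-raises TypeError.
4. Inner `finally` runs during unwinding: `arr.append(37)` → arr = [7, 37].
5. Outer `except TypeError` matches → `arr.append(84)` → arr = [7, 37, 84].
Result: [7, 37, 84]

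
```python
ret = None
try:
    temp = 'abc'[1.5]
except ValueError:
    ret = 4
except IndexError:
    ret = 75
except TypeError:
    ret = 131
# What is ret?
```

Step-by-step execution trace:
1. `temp = 'abc'[1.5]` raises TypeError.
2. `except ValueError` does not match TypeError; skipped.
3. `except IndexError` does not match TypeError; skipped.
4. `except TypeError` matches → ret = 131.
Result: 131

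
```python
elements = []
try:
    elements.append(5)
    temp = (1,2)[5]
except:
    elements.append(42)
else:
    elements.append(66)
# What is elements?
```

Step-by-step execution trace:
1. try: `elements.append(5)` → elements = [5].
2. `temp = (1,2)[5]` raises IndexError.
3. bare `except` matches → `elements.append(42)` → elements = [5, 42].
4. `else` is skipped (an exception was raised).
Result: [5, 42]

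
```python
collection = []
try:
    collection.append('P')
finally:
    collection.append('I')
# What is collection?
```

Step-by-step execution trace:
1. try: `collection.append('P')` → collection = ['P'].
2. The try body completes without raising.
3. finally always runs: `collection.append('I')` → collection = ['P', 'I'].
Result: ['P', 'I']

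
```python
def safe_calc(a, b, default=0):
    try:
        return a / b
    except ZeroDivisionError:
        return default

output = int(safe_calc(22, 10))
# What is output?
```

Step-by-step execution trace:
1. `safe_calc(22, 10)` enters try: `return 22 / 10` → returns 2.2. No exception raised.
2. `except ZeroDivisionError` is skipped.
3. `int(2.2)` → 2 → output = 2.
Result: 2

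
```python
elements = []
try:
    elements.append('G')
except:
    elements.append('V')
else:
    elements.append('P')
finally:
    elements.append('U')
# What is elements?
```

Step-by-step execution trace:
1. try: `elements.append('G')` → elements = ['G']. No exception raised.
2. `except` is skipped.
3. `else` runs: `elements.append('P')` → elements = ['G', 'P'].
4. `finally` always runs: `elements.append('U')` → elements = ['G', 'P', 'U'].
Result: ['G', 'P', 'U']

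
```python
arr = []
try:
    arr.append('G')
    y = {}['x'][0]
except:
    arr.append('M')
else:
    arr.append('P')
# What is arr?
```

Step-by-step execution trace:
1. try: `arr.append('G')` → arr = ['G'].
2. `y = {}['x'][0]` raises KeyError.
3. bare `except` matches → `arr.append('M')` → arr = ['G', 'M'].
4. `else` is skipped (an exception was raised).
Result: ['G', 'M']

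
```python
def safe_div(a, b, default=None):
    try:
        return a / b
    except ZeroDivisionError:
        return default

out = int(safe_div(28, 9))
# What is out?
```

Step-by-step execution trace:
1. `safe_div(28, 9)` enters try: `return 28 / 9` → returns 3.111111111111111. No exception raised.
2. `except ZeroDivisionError` is skipped.
3. `int(3.111111111111111)` → 3 → out = 3.
Result: 3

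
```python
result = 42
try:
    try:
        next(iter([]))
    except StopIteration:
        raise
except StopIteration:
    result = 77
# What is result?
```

Step-by-step execution trace:
1. Inner try: `next(iter([]))` raises StopIteration.
2. Inner `except StopIteration` matches; bare `raise` re-raises the same StopIteration.
3. Outer `except StopIteration` matches → result = 77.
Result: 77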